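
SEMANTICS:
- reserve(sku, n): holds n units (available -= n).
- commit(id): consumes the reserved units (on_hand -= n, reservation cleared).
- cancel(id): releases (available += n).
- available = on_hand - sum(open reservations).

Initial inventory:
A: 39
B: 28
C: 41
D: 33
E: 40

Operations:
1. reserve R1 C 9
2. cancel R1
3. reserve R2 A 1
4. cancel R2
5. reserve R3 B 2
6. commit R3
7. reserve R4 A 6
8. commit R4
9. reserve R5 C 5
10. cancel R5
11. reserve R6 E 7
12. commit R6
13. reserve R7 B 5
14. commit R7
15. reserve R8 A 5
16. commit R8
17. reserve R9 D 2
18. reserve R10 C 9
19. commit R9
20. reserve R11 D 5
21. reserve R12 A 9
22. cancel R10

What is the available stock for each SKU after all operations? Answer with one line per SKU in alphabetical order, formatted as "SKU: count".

Step 1: reserve R1 C 9 -> on_hand[A=39 B=28 C=41 D=33 E=40] avail[A=39 B=28 C=32 D=33 E=40] open={R1}
Step 2: cancel R1 -> on_hand[A=39 B=28 C=41 D=33 E=40] avail[A=39 B=28 C=41 D=33 E=40] open={}
Step 3: reserve R2 A 1 -> on_hand[A=39 B=28 C=41 D=33 E=40] avail[A=38 B=28 C=41 D=33 E=40] open={R2}
Step 4: cancel R2 -> on_hand[A=39 B=28 C=41 D=33 E=40] avail[A=39 B=28 C=41 D=33 E=40] open={}
Step 5: reserve R3 B 2 -> on_hand[A=39 B=28 C=41 D=33 E=40] avail[A=39 B=26 C=41 D=33 E=40] open={R3}
Step 6: commit R3 -> on_hand[A=39 B=26 C=41 D=33 E=40] avail[A=39 B=26 C=41 D=33 E=40] open={}
Step 7: reserve R4 A 6 -> on_hand[A=39 B=26 C=41 D=33 E=40] avail[A=33 B=26 C=41 D=33 E=40] open={R4}
Step 8: commit R4 -> on_hand[A=33 B=26 C=41 D=33 E=40] avail[A=33 B=26 C=41 D=33 E=40] open={}
Step 9: reserve R5 C 5 -> on_hand[A=33 B=26 C=41 D=33 E=40] avail[A=33 B=26 C=36 D=33 E=40] open={R5}
Step 10: cancel R5 -> on_hand[A=33 B=26 C=41 D=33 E=40] avail[A=33 B=26 C=41 D=33 E=40] open={}
Step 11: reserve R6 E 7 -> on_hand[A=33 B=26 C=41 D=33 E=40] avail[A=33 B=26 C=41 D=33 E=33] open={R6}
Step 12: commit R6 -> on_hand[A=33 B=26 C=41 D=33 E=33] avail[A=33 B=26 C=41 D=33 E=33] open={}
Step 13: reserve R7 B 5 -> on_hand[A=33 B=26 C=41 D=33 E=33] avail[A=33 B=21 C=41 D=33 E=33] open={R7}
Step 14: commit R7 -> on_hand[A=33 B=21 C=41 D=33 E=33] avail[A=33 B=21 C=41 D=33 E=33] open={}
Step 15: reserve R8 A 5 -> on_hand[A=33 B=21 C=41 D=33 E=33] avail[A=28 B=21 C=41 D=33 E=33] open={R8}
Step 16: commit R8 -> on_hand[A=28 B=21 C=41 D=33 E=33] avail[A=28 B=21 C=41 D=33 E=33] open={}
Step 17: reserve R9 D 2 -> on_hand[A=28 B=21 C=41 D=33 E=33] avail[A=28 B=21 C=41 D=31 E=33] open={R9}
Step 18: reserve R10 C 9 -> on_hand[A=28 B=21 C=41 D=33 E=33] avail[A=28 B=21 C=32 D=31 E=33] open={R10,R9}
Step 19: commit R9 -> on_hand[A=28 B=21 C=41 D=31 E=33] avail[A=28 B=21 C=32 D=31 E=33] open={R10}
Step 20: reserve R11 D 5 -> on_hand[A=28 B=21 C=41 D=31 E=33] avail[A=28 B=21 C=32 D=26 E=33] open={R10,R11}
Step 21: reserve R12 A 9 -> on_hand[A=28 B=21 C=41 D=31 E=33] avail[A=19 B=21 C=32 D=26 E=33] open={R10,R11,R12}
Step 22: cancel R10 -> on_hand[A=28 B=21 C=41 D=31 E=33] avail[A=19 B=21 C=41 D=26 E=33] open={R11,R12}

Answer: A: 19
B: 21
C: 41
D: 26
E: 33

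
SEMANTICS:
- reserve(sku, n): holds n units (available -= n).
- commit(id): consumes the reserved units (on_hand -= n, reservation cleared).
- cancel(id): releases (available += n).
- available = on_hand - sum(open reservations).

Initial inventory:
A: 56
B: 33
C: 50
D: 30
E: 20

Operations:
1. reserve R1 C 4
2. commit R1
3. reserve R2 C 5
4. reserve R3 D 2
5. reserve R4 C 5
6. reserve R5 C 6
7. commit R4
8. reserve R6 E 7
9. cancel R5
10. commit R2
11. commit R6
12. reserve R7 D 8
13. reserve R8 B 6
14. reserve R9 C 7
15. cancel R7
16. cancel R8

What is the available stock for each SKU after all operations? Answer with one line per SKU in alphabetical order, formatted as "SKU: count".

Answer: A: 56
B: 33
C: 29
D: 28
E: 13

Derivation:
Step 1: reserve R1 C 4 -> on_hand[A=56 B=33 C=50 D=30 E=20] avail[A=56 B=33 C=46 D=30 E=20] open={R1}
Step 2: commit R1 -> on_hand[A=56 B=33 C=46 D=30 E=20] avail[A=56 B=33 C=46 D=30 E=20] open={}
Step 3: reserve R2 C 5 -> on_hand[A=56 B=33 C=46 D=30 E=20] avail[A=56 B=33 C=41 D=30 E=20] open={R2}
Step 4: reserve R3 D 2 -> on_hand[A=56 B=33 C=46 D=30 E=20] avail[A=56 B=33 C=41 D=28 E=20] open={R2,R3}
Step 5: reserve R4 C 5 -> on_hand[A=56 B=33 C=46 D=30 E=20] avail[A=56 B=33 C=36 D=28 E=20] open={R2,R3,R4}
Step 6: reserve R5 C 6 -> on_hand[A=56 B=33 C=46 D=30 E=20] avail[A=56 B=33 C=30 D=28 E=20] open={R2,R3,R4,R5}
Step 7: commit R4 -> on_hand[A=56 B=33 C=41 D=30 E=20] avail[A=56 B=33 C=30 D=28 E=20] open={R2,R3,R5}
Step 8: reserve R6 E 7 -> on_hand[A=56 B=33 C=41 D=30 E=20] avail[A=56 B=33 C=30 D=28 E=13] open={R2,R3,R5,R6}
Step 9: cancel R5 -> on_hand[A=56 B=33 C=41 D=30 E=20] avail[A=56 B=33 C=36 D=28 E=13] open={R2,R3,R6}
Step 10: commit R2 -> on_hand[A=56 B=33 C=36 D=30 E=20] avail[A=56 B=33 C=36 D=28 E=13] open={R3,R6}
Step 11: commit R6 -> on_hand[A=56 B=33 C=36 D=30 E=13] avail[A=56 B=33 C=36 D=28 E=13] open={R3}
Step 12: reserve R7 D 8 -> on_hand[A=56 B=33 C=36 D=30 E=13] avail[A=56 B=33 C=36 D=20 E=13] open={R3,R7}
Step 13: reserve R8 B 6 -> on_hand[A=56 B=33 C=36 D=30 E=13] avail[A=56 B=27 C=36 D=20 E=13] open={R3,R7,R8}
Step 14: reserve R9 C 7 -> on_hand[A=56 B=33 C=36 D=30 E=13] avail[A=56 B=27 C=29 D=20 E=13] open={R3,R7,R8,R9}
Step 15: cancel R7 -> on_hand[A=56 B=33 C=36 D=30 E=13] avail[A=56 B=27 C=29 D=28 E=13] open={R3,R8,R9}
Step 16: cancel R8 -> on_hand[A=56 B=33 C=36 D=30 E=13] avail[A=56 B=33 C=29 D=28 E=13] open={R3,R9}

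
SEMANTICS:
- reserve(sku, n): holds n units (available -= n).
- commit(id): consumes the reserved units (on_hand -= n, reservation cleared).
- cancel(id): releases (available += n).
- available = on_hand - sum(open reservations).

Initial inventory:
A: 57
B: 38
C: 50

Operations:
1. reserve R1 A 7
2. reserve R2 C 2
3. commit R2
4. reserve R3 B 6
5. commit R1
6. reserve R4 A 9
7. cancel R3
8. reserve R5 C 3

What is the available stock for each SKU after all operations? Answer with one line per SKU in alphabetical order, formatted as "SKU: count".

Answer: A: 41
B: 38
C: 45

Derivation:
Step 1: reserve R1 A 7 -> on_hand[A=57 B=38 C=50] avail[A=50 B=38 C=50] open={R1}
Step 2: reserve R2 C 2 -> on_hand[A=57 B=38 C=50] avail[A=50 B=38 C=48] open={R1,R2}
Step 3: commit R2 -> on_hand[A=57 B=38 C=48] avail[A=50 B=38 C=48] open={R1}
Step 4: reserve R3 B 6 -> on_hand[A=57 B=38 C=48] avail[A=50 B=32 C=48] open={R1,R3}
Step 5: commit R1 -> on_hand[A=50 B=38 C=48] avail[A=50 B=32 C=48] open={R3}
Step 6: reserve R4 A 9 -> on_hand[A=50 B=38 C=48] avail[A=41 B=32 C=48] open={R3,R4}
Step 7: cancel R3 -> on_hand[A=50 B=38 C=48] avail[A=41 B=38 C=48] open={R4}
Step 8: reserve R5 C 3 -> on_hand[A=50 B=38 C=48] avail[A=41 B=38 C=45] open={R4,R5}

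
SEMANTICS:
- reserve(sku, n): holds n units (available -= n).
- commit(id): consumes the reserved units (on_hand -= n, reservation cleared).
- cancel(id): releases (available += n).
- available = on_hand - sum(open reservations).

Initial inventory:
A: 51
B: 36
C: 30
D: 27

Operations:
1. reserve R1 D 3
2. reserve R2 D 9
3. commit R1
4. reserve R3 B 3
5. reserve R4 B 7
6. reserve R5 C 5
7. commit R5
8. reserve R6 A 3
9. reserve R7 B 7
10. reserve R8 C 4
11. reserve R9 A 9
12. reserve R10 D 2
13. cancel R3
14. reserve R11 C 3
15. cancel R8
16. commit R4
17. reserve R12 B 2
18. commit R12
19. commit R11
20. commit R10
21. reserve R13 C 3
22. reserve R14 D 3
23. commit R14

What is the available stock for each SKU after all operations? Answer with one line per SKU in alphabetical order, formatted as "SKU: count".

Step 1: reserve R1 D 3 -> on_hand[A=51 B=36 C=30 D=27] avail[A=51 B=36 C=30 D=24] open={R1}
Step 2: reserve R2 D 9 -> on_hand[A=51 B=36 C=30 D=27] avail[A=51 B=36 C=30 D=15] open={R1,R2}
Step 3: commit R1 -> on_hand[A=51 B=36 C=30 D=24] avail[A=51 B=36 C=30 D=15] open={R2}
Step 4: reserve R3 B 3 -> on_hand[A=51 B=36 C=30 D=24] avail[A=51 B=33 C=30 D=15] open={R2,R3}
Step 5: reserve R4 B 7 -> on_hand[A=51 B=36 C=30 D=24] avail[A=51 B=26 C=30 D=15] open={R2,R3,R4}
Step 6: reserve R5 C 5 -> on_hand[A=51 B=36 C=30 D=24] avail[A=51 B=26 C=25 D=15] open={R2,R3,R4,R5}
Step 7: commit R5 -> on_hand[A=51 B=36 C=25 D=24] avail[A=51 B=26 C=25 D=15] open={R2,R3,R4}
Step 8: reserve R6 A 3 -> on_hand[A=51 B=36 C=25 D=24] avail[A=48 B=26 C=25 D=15] open={R2,R3,R4,R6}
Step 9: reserve R7 B 7 -> on_hand[A=51 B=36 C=25 D=24] avail[A=48 B=19 C=25 D=15] open={R2,R3,R4,R6,R7}
Step 10: reserve R8 C 4 -> on_hand[A=51 B=36 C=25 D=24] avail[A=48 B=19 C=21 D=15] open={R2,R3,R4,R6,R7,R8}
Step 11: reserve R9 A 9 -> on_hand[A=51 B=36 C=25 D=24] avail[A=39 B=19 C=21 D=15] open={R2,R3,R4,R6,R7,R8,R9}
Step 12: reserve R10 D 2 -> on_hand[A=51 B=36 C=25 D=24] avail[A=39 B=19 C=21 D=13] open={R10,R2,R3,R4,R6,R7,R8,R9}
Step 13: cancel R3 -> on_hand[A=51 B=36 C=25 D=24] avail[A=39 B=22 C=21 D=13] open={R10,R2,R4,R6,R7,R8,R9}
Step 14: reserve R11 C 3 -> on_hand[A=51 B=36 C=25 D=24] avail[A=39 B=22 C=18 D=13] open={R10,R11,R2,R4,R6,R7,R8,R9}
Step 15: cancel R8 -> on_hand[A=51 B=36 C=25 D=24] avail[A=39 B=22 C=22 D=13] open={R10,R11,R2,R4,R6,R7,R9}
Step 16: commit R4 -> on_hand[A=51 B=29 C=25 D=24] avail[A=39 B=22 C=22 D=13] open={R10,R11,R2,R6,R7,R9}
Step 17: reserve R12 B 2 -> on_hand[A=51 B=29 C=25 D=24] avail[A=39 B=20 C=22 D=13] open={R10,R11,R12,R2,R6,R7,R9}
Step 18: commit R12 -> on_hand[A=51 B=27 C=25 D=24] avail[A=39 B=20 C=22 D=13] open={R10,R11,R2,R6,R7,R9}
Step 19: commit R11 -> on_hand[A=51 B=27 C=22 D=24] avail[A=39 B=20 C=22 D=13] open={R10,R2,R6,R7,R9}
Step 20: commit R10 -> on_hand[A=51 B=27 C=22 D=22] avail[A=39 B=20 C=22 D=13] open={R2,R6,R7,R9}
Step 21: reserve R13 C 3 -> on_hand[A=51 B=27 C=22 D=22] avail[A=39 B=20 C=19 D=13] open={R13,R2,R6,R7,R9}
Step 22: reserve R14 D 3 -> on_hand[A=51 B=27 C=22 D=22] avail[A=39 B=20 C=19 D=10] open={R13,R14,R2,R6,R7,R9}
Step 23: commit R14 -> on_hand[A=51 B=27 C=22 D=19] avail[A=39 B=20 C=19 D=10] open={R13,R2,R6,R7,R9}

Answer: A: 39
B: 20
C: 19
D: 10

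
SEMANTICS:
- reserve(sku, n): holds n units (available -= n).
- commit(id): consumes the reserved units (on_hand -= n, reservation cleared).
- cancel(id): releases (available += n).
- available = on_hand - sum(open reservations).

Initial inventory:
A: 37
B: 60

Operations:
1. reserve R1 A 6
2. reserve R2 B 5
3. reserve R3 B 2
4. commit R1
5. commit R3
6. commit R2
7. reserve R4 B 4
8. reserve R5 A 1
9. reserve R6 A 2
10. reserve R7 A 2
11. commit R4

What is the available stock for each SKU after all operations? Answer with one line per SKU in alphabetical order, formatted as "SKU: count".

Step 1: reserve R1 A 6 -> on_hand[A=37 B=60] avail[A=31 B=60] open={R1}
Step 2: reserve R2 B 5 -> on_hand[A=37 B=60] avail[A=31 B=55] open={R1,R2}
Step 3: reserve R3 B 2 -> on_hand[A=37 B=60] avail[A=31 B=53] open={R1,R2,R3}
Step 4: commit R1 -> on_hand[A=31 B=60] avail[A=31 B=53] open={R2,R3}
Step 5: commit R3 -> on_hand[A=31 B=58] avail[A=31 B=53] open={R2}
Step 6: commit R2 -> on_hand[A=31 B=53] avail[A=31 B=53] open={}
Step 7: reserve R4 B 4 -> on_hand[A=31 B=53] avail[A=31 B=49] open={R4}
Step 8: reserve R5 A 1 -> on_hand[A=31 B=53] avail[A=30 B=49] open={R4,R5}
Step 9: reserve R6 A 2 -> on_hand[A=31 B=53] avail[A=28 B=49] open={R4,R5,R6}
Step 10: reserve R7 A 2 -> on_hand[A=31 B=53] avail[A=26 B=49] open={R4,R5,R6,R7}
Step 11: commit R4 -> on_hand[A=31 B=49] avail[A=26 B=49] open={R5,R6,R7}

Answer: A: 26
B: 49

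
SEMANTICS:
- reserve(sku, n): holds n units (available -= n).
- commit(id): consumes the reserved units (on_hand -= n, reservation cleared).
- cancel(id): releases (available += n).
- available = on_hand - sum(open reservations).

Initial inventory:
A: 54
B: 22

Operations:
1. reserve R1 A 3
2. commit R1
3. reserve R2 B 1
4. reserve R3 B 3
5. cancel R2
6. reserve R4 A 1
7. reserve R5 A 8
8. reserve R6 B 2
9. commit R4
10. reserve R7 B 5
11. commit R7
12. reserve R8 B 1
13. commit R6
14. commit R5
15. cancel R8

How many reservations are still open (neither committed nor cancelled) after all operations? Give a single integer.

Step 1: reserve R1 A 3 -> on_hand[A=54 B=22] avail[A=51 B=22] open={R1}
Step 2: commit R1 -> on_hand[A=51 B=22] avail[A=51 B=22] open={}
Step 3: reserve R2 B 1 -> on_hand[A=51 B=22] avail[A=51 B=21] open={R2}
Step 4: reserve R3 B 3 -> on_hand[A=51 B=22] avail[A=51 B=18] open={R2,R3}
Step 5: cancel R2 -> on_hand[A=51 B=22] avail[A=51 B=19] open={R3}
Step 6: reserve R4 A 1 -> on_hand[A=51 B=22] avail[A=50 B=19] open={R3,R4}
Step 7: reserve R5 A 8 -> on_hand[A=51 B=22] avail[A=42 B=19] open={R3,R4,R5}
Step 8: reserve R6 B 2 -> on_hand[A=51 B=22] avail[A=42 B=17] open={R3,R4,R5,R6}
Step 9: commit R4 -> on_hand[A=50 B=22] avail[A=42 B=17] open={R3,R5,R6}
Step 10: reserve R7 B 5 -> on_hand[A=50 B=22] avail[A=42 B=12] open={R3,R5,R6,R7}
Step 11: commit R7 -> on_hand[A=50 B=17] avail[A=42 B=12] open={R3,R5,R6}
Step 12: reserve R8 B 1 -> on_hand[A=50 B=17] avail[A=42 B=11] open={R3,R5,R6,R8}
Step 13: commit R6 -> on_hand[A=50 B=15] avail[A=42 B=11] open={R3,R5,R8}
Step 14: commit R5 -> on_hand[A=42 B=15] avail[A=42 B=11] open={R3,R8}
Step 15: cancel R8 -> on_hand[A=42 B=15] avail[A=42 B=12] open={R3}
Open reservations: ['R3'] -> 1

Answer: 1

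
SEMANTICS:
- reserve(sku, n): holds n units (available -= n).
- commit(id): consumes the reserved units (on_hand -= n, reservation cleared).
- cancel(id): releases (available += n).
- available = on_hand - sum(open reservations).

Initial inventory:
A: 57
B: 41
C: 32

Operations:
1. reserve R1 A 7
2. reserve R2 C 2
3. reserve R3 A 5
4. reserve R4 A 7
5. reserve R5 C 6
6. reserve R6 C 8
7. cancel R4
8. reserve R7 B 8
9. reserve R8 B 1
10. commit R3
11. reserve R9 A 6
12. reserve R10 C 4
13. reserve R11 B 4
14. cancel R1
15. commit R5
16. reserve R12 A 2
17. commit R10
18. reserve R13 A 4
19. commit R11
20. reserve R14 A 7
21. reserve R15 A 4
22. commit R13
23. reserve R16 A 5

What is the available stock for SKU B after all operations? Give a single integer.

Answer: 28

Derivation:
Step 1: reserve R1 A 7 -> on_hand[A=57 B=41 C=32] avail[A=50 B=41 C=32] open={R1}
Step 2: reserve R2 C 2 -> on_hand[A=57 B=41 C=32] avail[A=50 B=41 C=30] open={R1,R2}
Step 3: reserve R3 A 5 -> on_hand[A=57 B=41 C=32] avail[A=45 B=41 C=30] open={R1,R2,R3}
Step 4: reserve R4 A 7 -> on_hand[A=57 B=41 C=32] avail[A=38 B=41 C=30] open={R1,R2,R3,R4}
Step 5: reserve R5 C 6 -> on_hand[A=57 B=41 C=32] avail[A=38 B=41 C=24] open={R1,R2,R3,R4,R5}
Step 6: reserve R6 C 8 -> on_hand[A=57 B=41 C=32] avail[A=38 B=41 C=16] open={R1,R2,R3,R4,R5,R6}
Step 7: cancel R4 -> on_hand[A=57 B=41 C=32] avail[A=45 B=41 C=16] open={R1,R2,R3,R5,R6}
Step 8: reserve R7 B 8 -> on_hand[A=57 B=41 C=32] avail[A=45 B=33 C=16] open={R1,R2,R3,R5,R6,R7}
Step 9: reserve R8 B 1 -> on_hand[A=57 B=41 C=32] avail[A=45 B=32 C=16] open={R1,R2,R3,R5,R6,R7,R8}
Step 10: commit R3 -> on_hand[A=52 B=41 C=32] avail[A=45 B=32 C=16] open={R1,R2,R5,R6,R7,R8}
Step 11: reserve R9 A 6 -> on_hand[A=52 B=41 C=32] avail[A=39 B=32 C=16] open={R1,R2,R5,R6,R7,R8,R9}
Step 12: reserve R10 C 4 -> on_hand[A=52 B=41 C=32] avail[A=39 B=32 C=12] open={R1,R10,R2,R5,R6,R7,R8,R9}
Step 13: reserve R11 B 4 -> on_hand[A=52 B=41 C=32] avail[A=39 B=28 C=12] open={R1,R10,R11,R2,R5,R6,R7,R8,R9}
Step 14: cancel R1 -> on_hand[A=52 B=41 C=32] avail[A=46 B=28 C=12] open={R10,R11,R2,R5,R6,R7,R8,R9}
Step 15: commit R5 -> on_hand[A=52 B=41 C=26] avail[A=46 B=28 C=12] open={R10,R11,R2,R6,R7,R8,R9}
Step 16: reserve R12 A 2 -> on_hand[A=52 B=41 C=26] avail[A=44 B=28 C=12] open={R10,R11,R12,R2,R6,R7,R8,R9}
Step 17: commit R10 -> on_hand[A=52 B=41 C=22] avail[A=44 B=28 C=12] open={R11,R12,R2,R6,R7,R8,R9}
Step 18: reserve R13 A 4 -> on_hand[A=52 B=41 C=22] avail[A=40 B=28 C=12] open={R11,R12,R13,R2,R6,R7,R8,R9}
Step 19: commit R11 -> on_hand[A=52 B=37 C=22] avail[A=40 B=28 C=12] open={R12,R13,R2,R6,R7,R8,R9}
Step 20: reserve R14 A 7 -> on_hand[A=52 B=37 C=22] avail[A=33 B=28 C=12] open={R12,R13,R14,R2,R6,R7,R8,R9}
Step 21: reserve R15 A 4 -> on_hand[A=52 B=37 C=22] avail[A=29 B=28 C=12] open={R12,R13,R14,R15,R2,R6,R7,R8,R9}
Step 22: commit R13 -> on_hand[A=48 B=37 C=22] avail[A=29 B=28 C=12] open={R12,R14,R15,R2,R6,R7,R8,R9}
Step 23: reserve R16 A 5 -> on_hand[A=48 B=37 C=22] avail[A=24 B=28 C=12] open={R12,R14,R15,R16,R2,R6,R7,R8,R9}
Final available[B] = 28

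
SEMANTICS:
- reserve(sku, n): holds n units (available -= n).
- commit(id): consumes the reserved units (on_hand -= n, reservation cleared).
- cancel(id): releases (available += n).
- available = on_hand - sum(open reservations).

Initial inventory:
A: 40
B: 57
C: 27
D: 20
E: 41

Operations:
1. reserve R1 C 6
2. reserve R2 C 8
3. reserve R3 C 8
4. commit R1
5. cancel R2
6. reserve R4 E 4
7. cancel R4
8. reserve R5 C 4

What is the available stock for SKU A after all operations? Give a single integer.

Answer: 40

Derivation:
Step 1: reserve R1 C 6 -> on_hand[A=40 B=57 C=27 D=20 E=41] avail[A=40 B=57 C=21 D=20 E=41] open={R1}
Step 2: reserve R2 C 8 -> on_hand[A=40 B=57 C=27 D=20 E=41] avail[A=40 B=57 C=13 D=20 E=41] open={R1,R2}
Step 3: reserve R3 C 8 -> on_hand[A=40 B=57 C=27 D=20 E=41] avail[A=40 B=57 C=5 D=20 E=41] open={R1,R2,R3}
Step 4: commit R1 -> on_hand[A=40 B=57 C=21 D=20 E=41] avail[A=40 B=57 C=5 D=20 E=41] open={R2,R3}
Step 5: cancel R2 -> on_hand[A=40 B=57 C=21 D=20 E=41] avail[A=40 B=57 C=13 D=20 E=41] open={R3}
Step 6: reserve R4 E 4 -> on_hand[A=40 B=57 C=21 D=20 E=41] avail[A=40 B=57 C=13 D=20 E=37] open={R3,R4}
Step 7: cancel R4 -> on_hand[A=40 B=57 C=21 D=20 E=41] avail[A=40 B=57 C=13 D=20 E=41] open={R3}
Step 8: reserve R5 C 4 -> on_hand[A=40 B=57 C=21 D=20 E=41] avail[A=40 B=57 C=9 D=20 E=41] open={R3,R5}
Final available[A] = 40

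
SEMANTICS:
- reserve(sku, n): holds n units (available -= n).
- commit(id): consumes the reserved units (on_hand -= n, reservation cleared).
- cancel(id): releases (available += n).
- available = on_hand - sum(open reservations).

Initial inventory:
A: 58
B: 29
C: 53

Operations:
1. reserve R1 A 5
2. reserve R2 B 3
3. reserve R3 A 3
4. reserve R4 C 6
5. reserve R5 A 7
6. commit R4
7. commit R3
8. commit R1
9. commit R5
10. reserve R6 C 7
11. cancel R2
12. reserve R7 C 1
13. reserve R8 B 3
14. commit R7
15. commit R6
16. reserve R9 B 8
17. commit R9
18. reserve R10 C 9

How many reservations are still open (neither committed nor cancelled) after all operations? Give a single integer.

Answer: 2

Derivation:
Step 1: reserve R1 A 5 -> on_hand[A=58 B=29 C=53] avail[A=53 B=29 C=53] open={R1}
Step 2: reserve R2 B 3 -> on_hand[A=58 B=29 C=53] avail[A=53 B=26 C=53] open={R1,R2}
Step 3: reserve R3 A 3 -> on_hand[A=58 B=29 C=53] avail[A=50 B=26 C=53] open={R1,R2,R3}
Step 4: reserve R4 C 6 -> on_hand[A=58 B=29 C=53] avail[A=50 B=26 C=47] open={R1,R2,R3,R4}
Step 5: reserve R5 A 7 -> on_hand[A=58 B=29 C=53] avail[A=43 B=26 C=47] open={R1,R2,R3,R4,R5}
Step 6: commit R4 -> on_hand[A=58 B=29 C=47] avail[A=43 B=26 C=47] open={R1,R2,R3,R5}
Step 7: commit R3 -> on_hand[A=55 B=29 C=47] avail[A=43 B=26 C=47] open={R1,R2,R5}
Step 8: commit R1 -> on_hand[A=50 B=29 C=47] avail[A=43 B=26 C=47] open={R2,R5}
Step 9: commit R5 -> on_hand[A=43 B=29 C=47] avail[A=43 B=26 C=47] open={R2}
Step 10: reserve R6 C 7 -> on_hand[A=43 B=29 C=47] avail[A=43 B=26 C=40] open={R2,R6}
Step 11: cancel R2 -> on_hand[A=43 B=29 C=47] avail[A=43 B=29 C=40] open={R6}
Step 12: reserve R7 C 1 -> on_hand[A=43 B=29 C=47] avail[A=43 B=29 C=39] open={R6,R7}
Step 13: reserve R8 B 3 -> on_hand[A=43 B=29 C=47] avail[A=43 B=26 C=39] open={R6,R7,R8}
Step 14: commit R7 -> on_hand[A=43 B=29 C=46] avail[A=43 B=26 C=39] open={R6,R8}
Step 15: commit R6 -> on_hand[A=43 B=29 C=39] avail[A=43 B=26 C=39] open={R8}
Step 16: reserve R9 B 8 -> on_hand[A=43 B=29 C=39] avail[A=43 B=18 C=39] open={R8,R9}
Step 17: commit R9 -> on_hand[A=43 B=21 C=39] avail[A=43 B=18 C=39] open={R8}
Step 18: reserve R10 C 9 -> on_hand[A=43 B=21 C=39] avail[A=43 B=18 C=30] open={R10,R8}
Open reservations: ['R10', 'R8'] -> 2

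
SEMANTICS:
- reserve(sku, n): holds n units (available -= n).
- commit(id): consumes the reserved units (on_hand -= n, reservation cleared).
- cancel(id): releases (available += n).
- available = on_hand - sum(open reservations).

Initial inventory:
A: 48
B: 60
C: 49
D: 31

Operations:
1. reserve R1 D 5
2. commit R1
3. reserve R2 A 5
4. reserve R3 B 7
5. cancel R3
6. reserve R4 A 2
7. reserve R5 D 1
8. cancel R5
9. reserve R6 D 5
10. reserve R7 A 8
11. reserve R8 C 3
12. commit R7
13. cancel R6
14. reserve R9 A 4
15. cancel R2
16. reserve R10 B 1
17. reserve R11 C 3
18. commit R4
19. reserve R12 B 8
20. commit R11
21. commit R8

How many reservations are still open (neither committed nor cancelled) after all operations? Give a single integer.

Answer: 3

Derivation:
Step 1: reserve R1 D 5 -> on_hand[A=48 B=60 C=49 D=31] avail[A=48 B=60 C=49 D=26] open={R1}
Step 2: commit R1 -> on_hand[A=48 B=60 C=49 D=26] avail[A=48 B=60 C=49 D=26] open={}
Step 3: reserve R2 A 5 -> on_hand[A=48 B=60 C=49 D=26] avail[A=43 B=60 C=49 D=26] open={R2}
Step 4: reserve R3 B 7 -> on_hand[A=48 B=60 C=49 D=26] avail[A=43 B=53 C=49 D=26] open={R2,R3}
Step 5: cancel R3 -> on_hand[A=48 B=60 C=49 D=26] avail[A=43 B=60 C=49 D=26] open={R2}
Step 6: reserve R4 A 2 -> on_hand[A=48 B=60 C=49 D=26] avail[A=41 B=60 C=49 D=26] open={R2,R4}
Step 7: reserve R5 D 1 -> on_hand[A=48 B=60 C=49 D=26] avail[A=41 B=60 C=49 D=25] open={R2,R4,R5}
Step 8: cancel R5 -> on_hand[A=48 B=60 C=49 D=26] avail[A=41 B=60 C=49 D=26] open={R2,R4}
Step 9: reserve R6 D 5 -> on_hand[A=48 B=60 C=49 D=26] avail[A=41 B=60 C=49 D=21] open={R2,R4,R6}
Step 10: reserve R7 A 8 -> on_hand[A=48 B=60 C=49 D=26] avail[A=33 B=60 C=49 D=21] open={R2,R4,R6,R7}
Step 11: reserve R8 C 3 -> on_hand[A=48 B=60 C=49 D=26] avail[A=33 B=60 C=46 D=21] open={R2,R4,R6,R7,R8}
Step 12: commit R7 -> on_hand[A=40 B=60 C=49 D=26] avail[A=33 B=60 C=46 D=21] open={R2,R4,R6,R8}
Step 13: cancel R6 -> on_hand[A=40 B=60 C=49 D=26] avail[A=33 B=60 C=46 D=26] open={R2,R4,R8}
Step 14: reserve R9 A 4 -> on_hand[A=40 B=60 C=49 D=26] avail[A=29 B=60 C=46 D=26] open={R2,R4,R8,R9}
Step 15: cancel R2 -> on_hand[A=40 B=60 C=49 D=26] avail[A=34 B=60 C=46 D=26] open={R4,R8,R9}
Step 16: reserve R10 B 1 -> on_hand[A=40 B=60 C=49 D=26] avail[A=34 B=59 C=46 D=26] open={R10,R4,R8,R9}
Step 17: reserve R11 C 3 -> on_hand[A=40 B=60 C=49 D=26] avail[A=34 B=59 C=43 D=26] open={R10,R11,R4,R8,R9}
Step 18: commit R4 -> on_hand[A=38 B=60 C=49 D=26] avail[A=34 B=59 C=43 D=26] open={R10,R11,R8,R9}
Step 19: reserve R12 B 8 -> on_hand[A=38 B=60 C=49 D=26] avail[A=34 B=51 C=43 D=26] open={R10,R11,R12,R8,R9}
Step 20: commit R11 -> on_hand[A=38 B=60 C=46 D=26] avail[A=34 B=51 C=43 D=26] open={R10,R12,R8,R9}
Step 21: commit R8 -> on_hand[A=38 B=60 C=43 D=26] avail[A=34 B=51 C=43 D=26] open={R10,R12,R9}
Open reservations: ['R10', 'R12', 'R9'] -> 3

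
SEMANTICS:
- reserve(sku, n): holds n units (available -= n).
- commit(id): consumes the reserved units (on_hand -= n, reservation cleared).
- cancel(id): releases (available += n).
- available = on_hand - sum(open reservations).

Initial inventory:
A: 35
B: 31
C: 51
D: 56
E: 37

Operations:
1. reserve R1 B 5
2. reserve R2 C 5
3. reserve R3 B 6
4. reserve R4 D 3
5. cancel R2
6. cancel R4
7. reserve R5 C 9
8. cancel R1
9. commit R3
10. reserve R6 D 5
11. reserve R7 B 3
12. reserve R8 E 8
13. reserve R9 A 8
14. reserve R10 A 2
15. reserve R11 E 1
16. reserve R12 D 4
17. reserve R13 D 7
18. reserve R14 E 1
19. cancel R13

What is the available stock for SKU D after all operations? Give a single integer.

Answer: 47

Derivation:
Step 1: reserve R1 B 5 -> on_hand[A=35 B=31 C=51 D=56 E=37] avail[A=35 B=26 C=51 D=56 E=37] open={R1}
Step 2: reserve R2 C 5 -> on_hand[A=35 B=31 C=51 D=56 E=37] avail[A=35 B=26 C=46 D=56 E=37] open={R1,R2}
Step 3: reserve R3 B 6 -> on_hand[A=35 B=31 C=51 D=56 E=37] avail[A=35 B=20 C=46 D=56 E=37] open={R1,R2,R3}
Step 4: reserve R4 D 3 -> on_hand[A=35 B=31 C=51 D=56 E=37] avail[A=35 B=20 C=46 D=53 E=37] open={R1,R2,R3,R4}
Step 5: cancel R2 -> on_hand[A=35 B=31 C=51 D=56 E=37] avail[A=35 B=20 C=51 D=53 E=37] open={R1,R3,R4}
Step 6: cancel R4 -> on_hand[A=35 B=31 C=51 D=56 E=37] avail[A=35 B=20 C=51 D=56 E=37] open={R1,R3}
Step 7: reserve R5 C 9 -> on_hand[A=35 B=31 C=51 D=56 E=37] avail[A=35 B=20 C=42 D=56 E=37] open={R1,R3,R5}
Step 8: cancel R1 -> on_hand[A=35 B=31 C=51 D=56 E=37] avail[A=35 B=25 C=42 D=56 E=37] open={R3,R5}
Step 9: commit R3 -> on_hand[A=35 B=25 C=51 D=56 E=37] avail[A=35 B=25 C=42 D=56 E=37] open={R5}
Step 10: reserve R6 D 5 -> on_hand[A=35 B=25 C=51 D=56 E=37] avail[A=35 B=25 C=42 D=51 E=37] open={R5,R6}
Step 11: reserve R7 B 3 -> on_hand[A=35 B=25 C=51 D=56 E=37] avail[A=35 B=22 C=42 D=51 E=37] open={R5,R6,R7}
Step 12: reserve R8 E 8 -> on_hand[A=35 B=25 C=51 D=56 E=37] avail[A=35 B=22 C=42 D=51 E=29] open={R5,R6,R7,R8}
Step 13: reserve R9 A 8 -> on_hand[A=35 B=25 C=51 D=56 E=37] avail[A=27 B=22 C=42 D=51 E=29] open={R5,R6,R7,R8,R9}
Step 14: reserve R10 A 2 -> on_hand[A=35 B=25 C=51 D=56 E=37] avail[A=25 B=22 C=42 D=51 E=29] open={R10,R5,R6,R7,R8,R9}
Step 15: reserve R11 E 1 -> on_hand[A=35 B=25 C=51 D=56 E=37] avail[A=25 B=22 C=42 D=51 E=28] open={R10,R11,R5,R6,R7,R8,R9}
Step 16: reserve R12 D 4 -> on_hand[A=35 B=25 C=51 D=56 E=37] avail[A=25 B=22 C=42 D=47 E=28] open={R10,R11,R12,R5,R6,R7,R8,R9}
Step 17: reserve R13 D 7 -> on_hand[A=35 B=25 C=51 D=56 E=37] avail[A=25 B=22 C=42 D=40 E=28] open={R10,R11,R12,R13,R5,R6,R7,R8,R9}
Step 18: reserve R14 E 1 -> on_hand[A=35 B=25 C=51 D=56 E=37] avail[A=25 B=22 C=42 D=40 E=27] open={R10,R11,R12,R13,R14,R5,R6,R7,R8,R9}
Step 19: cancel R13 -> on_hand[A=35 B=25 C=51 D=56 E=37] avail[A=25 B=22 C=42 D=47 E=27] open={R10,R11,R12,R14,R5,R6,R7,R8,R9}
Final available[D] = 47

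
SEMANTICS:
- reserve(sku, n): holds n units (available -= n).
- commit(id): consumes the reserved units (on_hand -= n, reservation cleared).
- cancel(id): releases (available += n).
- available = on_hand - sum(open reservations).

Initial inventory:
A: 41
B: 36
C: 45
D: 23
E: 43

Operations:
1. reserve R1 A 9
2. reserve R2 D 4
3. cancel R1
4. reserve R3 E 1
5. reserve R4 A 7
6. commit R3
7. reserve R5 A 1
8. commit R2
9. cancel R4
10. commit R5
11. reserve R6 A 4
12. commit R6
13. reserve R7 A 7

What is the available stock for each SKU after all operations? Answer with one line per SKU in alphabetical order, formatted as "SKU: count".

Step 1: reserve R1 A 9 -> on_hand[A=41 B=36 C=45 D=23 E=43] avail[A=32 B=36 C=45 D=23 E=43] open={R1}
Step 2: reserve R2 D 4 -> on_hand[A=41 B=36 C=45 D=23 E=43] avail[A=32 B=36 C=45 D=19 E=43] open={R1,R2}
Step 3: cancel R1 -> on_hand[A=41 B=36 C=45 D=23 E=43] avail[A=41 B=36 C=45 D=19 E=43] open={R2}
Step 4: reserve R3 E 1 -> on_hand[A=41 B=36 C=45 D=23 E=43] avail[A=41 B=36 C=45 D=19 E=42] open={R2,R3}
Step 5: reserve R4 A 7 -> on_hand[A=41 B=36 C=45 D=23 E=43] avail[A=34 B=36 C=45 D=19 E=42] open={R2,R3,R4}
Step 6: commit R3 -> on_hand[A=41 B=36 C=45 D=23 E=42] avail[A=34 B=36 C=45 D=19 E=42] open={R2,R4}
Step 7: reserve R5 A 1 -> on_hand[A=41 B=36 C=45 D=23 E=42] avail[A=33 B=36 C=45 D=19 E=42] open={R2,R4,R5}
Step 8: commit R2 -> on_hand[A=41 B=36 C=45 D=19 E=42] avail[A=33 B=36 C=45 D=19 E=42] open={R4,R5}
Step 9: cancel R4 -> on_hand[A=41 B=36 C=45 D=19 E=42] avail[A=40 B=36 C=45 D=19 E=42] open={R5}
Step 10: commit R5 -> on_hand[A=40 B=36 C=45 D=19 E=42] avail[A=40 B=36 C=45 D=19 E=42] open={}
Step 11: reserve R6 A 4 -> on_hand[A=40 B=36 C=45 D=19 E=42] avail[A=36 B=36 C=45 D=19 E=42] open={R6}
Step 12: commit R6 -> on_hand[A=36 B=36 C=45 D=19 E=42] avail[A=36 B=36 C=45 D=19 E=42] open={}
Step 13: reserve R7 A 7 -> on_hand[A=36 B=36 C=45 D=19 E=42] avail[A=29 B=36 C=45 D=19 E=42] open={R7}

Answer: A: 29
B: 36
C: 45
D: 19
E: 42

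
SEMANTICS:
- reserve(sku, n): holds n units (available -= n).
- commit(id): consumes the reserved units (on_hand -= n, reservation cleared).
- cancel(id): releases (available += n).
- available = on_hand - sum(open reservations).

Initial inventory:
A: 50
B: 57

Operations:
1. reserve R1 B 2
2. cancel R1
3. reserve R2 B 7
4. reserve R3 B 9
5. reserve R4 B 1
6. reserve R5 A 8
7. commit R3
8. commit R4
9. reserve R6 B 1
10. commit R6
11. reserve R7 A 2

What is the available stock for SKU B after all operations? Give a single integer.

Step 1: reserve R1 B 2 -> on_hand[A=50 B=57] avail[A=50 B=55] open={R1}
Step 2: cancel R1 -> on_hand[A=50 B=57] avail[A=50 B=57] open={}
Step 3: reserve R2 B 7 -> on_hand[A=50 B=57] avail[A=50 B=50] open={R2}
Step 4: reserve R3 B 9 -> on_hand[A=50 B=57] avail[A=50 B=41] open={R2,R3}
Step 5: reserve R4 B 1 -> on_hand[A=50 B=57] avail[A=50 B=40] open={R2,R3,R4}
Step 6: reserve R5 A 8 -> on_hand[A=50 B=57] avail[A=42 B=40] open={R2,R3,R4,R5}
Step 7: commit R3 -> on_hand[A=50 B=48] avail[A=42 B=40] open={R2,R4,R5}
Step 8: commit R4 -> on_hand[A=50 B=47] avail[A=42 B=40] open={R2,R5}
Step 9: reserve R6 B 1 -> on_hand[A=50 B=47] avail[A=42 B=39] open={R2,R5,R6}
Step 10: commit R6 -> on_hand[A=50 B=46] avail[A=42 B=39] open={R2,R5}
Step 11: reserve R7 A 2 -> on_hand[A=50 B=46] avail[A=40 B=39] open={R2,R5,R7}
Final available[B] = 39

Answer: 39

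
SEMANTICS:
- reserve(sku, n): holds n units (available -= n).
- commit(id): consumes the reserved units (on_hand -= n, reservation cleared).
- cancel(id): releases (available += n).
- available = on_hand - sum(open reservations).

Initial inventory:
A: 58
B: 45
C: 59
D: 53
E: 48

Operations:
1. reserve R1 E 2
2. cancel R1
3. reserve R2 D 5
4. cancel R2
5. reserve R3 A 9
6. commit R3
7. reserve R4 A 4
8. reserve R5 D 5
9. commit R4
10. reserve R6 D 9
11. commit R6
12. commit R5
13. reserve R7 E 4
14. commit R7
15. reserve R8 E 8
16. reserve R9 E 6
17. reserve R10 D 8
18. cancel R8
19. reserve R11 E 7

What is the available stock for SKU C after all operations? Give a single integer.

Step 1: reserve R1 E 2 -> on_hand[A=58 B=45 C=59 D=53 E=48] avail[A=58 B=45 C=59 D=53 E=46] open={R1}
Step 2: cancel R1 -> on_hand[A=58 B=45 C=59 D=53 E=48] avail[A=58 B=45 C=59 D=53 E=48] open={}
Step 3: reserve R2 D 5 -> on_hand[A=58 B=45 C=59 D=53 E=48] avail[A=58 B=45 C=59 D=48 E=48] open={R2}
Step 4: cancel R2 -> on_hand[A=58 B=45 C=59 D=53 E=48] avail[A=58 B=45 C=59 D=53 E=48] open={}
Step 5: reserve R3 A 9 -> on_hand[A=58 B=45 C=59 D=53 E=48] avail[A=49 B=45 C=59 D=53 E=48] open={R3}
Step 6: commit R3 -> on_hand[A=49 B=45 C=59 D=53 E=48] avail[A=49 B=45 C=59 D=53 E=48] open={}
Step 7: reserve R4 A 4 -> on_hand[A=49 B=45 C=59 D=53 E=48] avail[A=45 B=45 C=59 D=53 E=48] open={R4}
Step 8: reserve R5 D 5 -> on_hand[A=49 B=45 C=59 D=53 E=48] avail[A=45 B=45 C=59 D=48 E=48] open={R4,R5}
Step 9: commit R4 -> on_hand[A=45 B=45 C=59 D=53 E=48] avail[A=45 B=45 C=59 D=48 E=48] open={R5}
Step 10: reserve R6 D 9 -> on_hand[A=45 B=45 C=59 D=53 E=48] avail[A=45 B=45 C=59 D=39 E=48] open={R5,R6}
Step 11: commit R6 -> on_hand[A=45 B=45 C=59 D=44 E=48] avail[A=45 B=45 C=59 D=39 E=48] open={R5}
Step 12: commit R5 -> on_hand[A=45 B=45 C=59 D=39 E=48] avail[A=45 B=45 C=59 D=39 E=48] open={}
Step 13: reserve R7 E 4 -> on_hand[A=45 B=45 C=59 D=39 E=48] avail[A=45 B=45 C=59 D=39 E=44] open={R7}
Step 14: commit R7 -> on_hand[A=45 B=45 C=59 D=39 E=44] avail[A=45 B=45 C=59 D=39 E=44] open={}
Step 15: reserve R8 E 8 -> on_hand[A=45 B=45 C=59 D=39 E=44] avail[A=45 B=45 C=59 D=39 E=36] open={R8}
Step 16: reserve R9 E 6 -> on_hand[A=45 B=45 C=59 D=39 E=44] avail[A=45 B=45 C=59 D=39 E=30] open={R8,R9}
Step 17: reserve R10 D 8 -> on_hand[A=45 B=45 C=59 D=39 E=44] avail[A=45 B=45 C=59 D=31 E=30] open={R10,R8,R9}
Step 18: cancel R8 -> on_hand[A=45 B=45 C=59 D=39 E=44] avail[A=45 B=45 C=59 D=31 E=38] open={R10,R9}
Step 19: reserve R11 E 7 -> on_hand[A=45 B=45 C=59 D=39 E=44] avail[A=45 B=45 C=59 D=31 E=31] open={R10,R11,R9}
Final available[C] = 59

Answer: 59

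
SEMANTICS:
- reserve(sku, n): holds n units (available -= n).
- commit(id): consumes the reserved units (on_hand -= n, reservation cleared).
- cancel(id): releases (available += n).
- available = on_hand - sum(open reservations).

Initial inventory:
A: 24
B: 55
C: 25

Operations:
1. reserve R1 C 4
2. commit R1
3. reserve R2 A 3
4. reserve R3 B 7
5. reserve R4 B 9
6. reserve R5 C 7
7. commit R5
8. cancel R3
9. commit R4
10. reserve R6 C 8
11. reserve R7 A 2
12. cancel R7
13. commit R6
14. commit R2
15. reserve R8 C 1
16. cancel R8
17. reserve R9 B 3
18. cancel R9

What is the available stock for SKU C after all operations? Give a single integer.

Step 1: reserve R1 C 4 -> on_hand[A=24 B=55 C=25] avail[A=24 B=55 C=21] open={R1}
Step 2: commit R1 -> on_hand[A=24 B=55 C=21] avail[A=24 B=55 C=21] open={}
Step 3: reserve R2 A 3 -> on_hand[A=24 B=55 C=21] avail[A=21 B=55 C=21] open={R2}
Step 4: reserve R3 B 7 -> on_hand[A=24 B=55 C=21] avail[A=21 B=48 C=21] open={R2,R3}
Step 5: reserve R4 B 9 -> on_hand[A=24 B=55 C=21] avail[A=21 B=39 C=21] open={R2,R3,R4}
Step 6: reserve R5 C 7 -> on_hand[A=24 B=55 C=21] avail[A=21 B=39 C=14] open={R2,R3,R4,R5}
Step 7: commit R5 -> on_hand[A=24 B=55 C=14] avail[A=21 B=39 C=14] open={R2,R3,R4}
Step 8: cancel R3 -> on_hand[A=24 B=55 C=14] avail[A=21 B=46 C=14] open={R2,R4}
Step 9: commit R4 -> on_hand[A=24 B=46 C=14] avail[A=21 B=46 C=14] open={R2}
Step 10: reserve R6 C 8 -> on_hand[A=24 B=46 C=14] avail[A=21 B=46 C=6] open={R2,R6}
Step 11: reserve R7 A 2 -> on_hand[A=24 B=46 C=14] avail[A=19 B=46 C=6] open={R2,R6,R7}
Step 12: cancel R7 -> on_hand[A=24 B=46 C=14] avail[A=21 B=46 C=6] open={R2,R6}
Step 13: commit R6 -> on_hand[A=24 B=46 C=6] avail[A=21 B=46 C=6] open={R2}
Step 14: commit R2 -> on_hand[A=21 B=46 C=6] avail[A=21 B=46 C=6] open={}
Step 15: reserve R8 C 1 -> on_hand[A=21 B=46 C=6] avail[A=21 B=46 C=5] open={R8}
Step 16: cancel R8 -> on_hand[A=21 B=46 C=6] avail[A=21 B=46 C=6] open={}
Step 17: reserve R9 B 3 -> on_hand[A=21 B=46 C=6] avail[A=21 B=43 C=6] open={R9}
Step 18: cancel R9 -> on_hand[A=21 B=46 C=6] avail[A=21 B=46 C=6] open={}
Final available[C] = 6

Answer: 6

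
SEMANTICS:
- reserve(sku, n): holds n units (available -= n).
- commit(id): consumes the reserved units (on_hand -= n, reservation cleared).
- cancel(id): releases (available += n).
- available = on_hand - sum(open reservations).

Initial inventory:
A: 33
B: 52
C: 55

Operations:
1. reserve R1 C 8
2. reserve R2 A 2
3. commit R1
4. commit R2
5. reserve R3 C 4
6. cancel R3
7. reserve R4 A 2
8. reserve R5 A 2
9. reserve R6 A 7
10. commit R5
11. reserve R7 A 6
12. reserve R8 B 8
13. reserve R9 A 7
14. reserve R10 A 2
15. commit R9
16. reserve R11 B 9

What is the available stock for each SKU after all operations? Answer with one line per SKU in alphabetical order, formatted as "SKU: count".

Step 1: reserve R1 C 8 -> on_hand[A=33 B=52 C=55] avail[A=33 B=52 C=47] open={R1}
Step 2: reserve R2 A 2 -> on_hand[A=33 B=52 C=55] avail[A=31 B=52 C=47] open={R1,R2}
Step 3: commit R1 -> on_hand[A=33 B=52 C=47] avail[A=31 B=52 C=47] open={R2}
Step 4: commit R2 -> on_hand[A=31 B=52 C=47] avail[A=31 B=52 C=47] open={}
Step 5: reserve R3 C 4 -> on_hand[A=31 B=52 C=47] avail[A=31 B=52 C=43] open={R3}
Step 6: cancel R3 -> on_hand[A=31 B=52 C=47] avail[A=31 B=52 C=47] open={}
Step 7: reserve R4 A 2 -> on_hand[A=31 B=52 C=47] avail[A=29 B=52 C=47] open={R4}
Step 8: reserve R5 A 2 -> on_hand[A=31 B=52 C=47] avail[A=27 B=52 C=47] open={R4,R5}
Step 9: reserve R6 A 7 -> on_hand[A=31 B=52 C=47] avail[A=20 B=52 C=47] open={R4,R5,R6}
Step 10: commit R5 -> on_hand[A=29 B=52 C=47] avail[A=20 B=52 C=47] open={R4,R6}
Step 11: reserve R7 A 6 -> on_hand[A=29 B=52 C=47] avail[A=14 B=52 C=47] open={R4,R6,R7}
Step 12: reserve R8 B 8 -> on_hand[A=29 B=52 C=47] avail[A=14 B=44 C=47] open={R4,R6,R7,R8}
Step 13: reserve R9 A 7 -> on_hand[A=29 B=52 C=47] avail[A=7 B=44 C=47] open={R4,R6,R7,R8,R9}
Step 14: reserve R10 A 2 -> on_hand[A=29 B=52 C=47] avail[A=5 B=44 C=47] open={R10,R4,R6,R7,R8,R9}
Step 15: commit R9 -> on_hand[A=22 B=52 C=47] avail[A=5 B=44 C=47] open={R10,R4,R6,R7,R8}
Step 16: reserve R11 B 9 -> on_hand[A=22 B=52 C=47] avail[A=5 B=35 C=47] open={R10,R11,R4,R6,R7,R8}

Answer: A: 5
B: 35
C: 47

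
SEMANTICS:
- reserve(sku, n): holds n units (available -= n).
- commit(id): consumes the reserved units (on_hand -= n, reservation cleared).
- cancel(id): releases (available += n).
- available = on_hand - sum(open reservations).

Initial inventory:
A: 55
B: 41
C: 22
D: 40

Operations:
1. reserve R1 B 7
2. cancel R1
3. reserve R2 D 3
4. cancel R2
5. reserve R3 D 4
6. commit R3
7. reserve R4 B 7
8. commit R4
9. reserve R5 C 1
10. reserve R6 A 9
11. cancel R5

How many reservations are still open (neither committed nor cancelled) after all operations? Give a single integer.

Step 1: reserve R1 B 7 -> on_hand[A=55 B=41 C=22 D=40] avail[A=55 B=34 C=22 D=40] open={R1}
Step 2: cancel R1 -> on_hand[A=55 B=41 C=22 D=40] avail[A=55 B=41 C=22 D=40] open={}
Step 3: reserve R2 D 3 -> on_hand[A=55 B=41 C=22 D=40] avail[A=55 B=41 C=22 D=37] open={R2}
Step 4: cancel R2 -> on_hand[A=55 B=41 C=22 D=40] avail[A=55 B=41 C=22 D=40] open={}
Step 5: reserve R3 D 4 -> on_hand[A=55 B=41 C=22 D=40] avail[A=55 B=41 C=22 D=36] open={R3}
Step 6: commit R3 -> on_hand[A=55 B=41 C=22 D=36] avail[A=55 B=41 C=22 D=36] open={}
Step 7: reserve R4 B 7 -> on_hand[A=55 B=41 C=22 D=36] avail[A=55 B=34 C=22 D=36] open={R4}
Step 8: commit R4 -> on_hand[A=55 B=34 C=22 D=36] avail[A=55 B=34 C=22 D=36] open={}
Step 9: reserve R5 C 1 -> on_hand[A=55 B=34 C=22 D=36] avail[A=55 B=34 C=21 D=36] open={R5}
Step 10: reserve R6 A 9 -> on_hand[A=55 B=34 C=22 D=36] avail[A=46 B=34 C=21 D=36] open={R5,R6}
Step 11: cancel R5 -> on_hand[A=55 B=34 C=22 D=36] avail[A=46 B=34 C=22 D=36] open={R6}
Open reservations: ['R6'] -> 1

Answer: 1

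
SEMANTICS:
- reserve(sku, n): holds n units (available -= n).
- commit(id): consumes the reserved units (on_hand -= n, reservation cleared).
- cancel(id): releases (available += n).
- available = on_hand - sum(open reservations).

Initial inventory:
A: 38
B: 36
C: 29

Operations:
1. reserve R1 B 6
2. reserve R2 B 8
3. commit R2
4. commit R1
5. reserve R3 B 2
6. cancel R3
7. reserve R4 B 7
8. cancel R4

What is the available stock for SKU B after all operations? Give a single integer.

Answer: 22

Derivation:
Step 1: reserve R1 B 6 -> on_hand[A=38 B=36 C=29] avail[A=38 B=30 C=29] open={R1}
Step 2: reserve R2 B 8 -> on_hand[A=38 B=36 C=29] avail[A=38 B=22 C=29] open={R1,R2}
Step 3: commit R2 -> on_hand[A=38 B=28 C=29] avail[A=38 B=22 C=29] open={R1}
Step 4: commit R1 -> on_hand[A=38 B=22 C=29] avail[A=38 B=22 C=29] open={}
Step 5: reserve R3 B 2 -> on_hand[A=38 B=22 C=29] avail[A=38 B=20 C=29] open={R3}
Step 6: cancel R3 -> on_hand[A=38 B=22 C=29] avail[A=38 B=22 C=29] open={}
Step 7: reserve R4 B 7 -> on_hand[A=38 B=22 C=29] avail[A=38 B=15 C=29] open={R4}
Step 8: cancel R4 -> on_hand[A=38 B=22 C=29] avail[A=38 B=22 C=29] open={}
Final available[B] = 22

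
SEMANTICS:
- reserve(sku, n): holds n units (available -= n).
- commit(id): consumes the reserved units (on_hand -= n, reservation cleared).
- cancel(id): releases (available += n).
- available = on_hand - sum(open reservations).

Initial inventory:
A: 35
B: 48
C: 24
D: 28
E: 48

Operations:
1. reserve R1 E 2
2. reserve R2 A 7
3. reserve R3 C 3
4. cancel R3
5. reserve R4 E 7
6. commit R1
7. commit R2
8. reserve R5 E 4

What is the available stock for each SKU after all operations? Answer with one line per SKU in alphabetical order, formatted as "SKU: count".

Step 1: reserve R1 E 2 -> on_hand[A=35 B=48 C=24 D=28 E=48] avail[A=35 B=48 C=24 D=28 E=46] open={R1}
Step 2: reserve R2 A 7 -> on_hand[A=35 B=48 C=24 D=28 E=48] avail[A=28 B=48 C=24 D=28 E=46] open={R1,R2}
Step 3: reserve R3 C 3 -> on_hand[A=35 B=48 C=24 D=28 E=48] avail[A=28 B=48 C=21 D=28 E=46] open={R1,R2,R3}
Step 4: cancel R3 -> on_hand[A=35 B=48 C=24 D=28 E=48] avail[A=28 B=48 C=24 D=28 E=46] open={R1,R2}
Step 5: reserve R4 E 7 -> on_hand[A=35 B=48 C=24 D=28 E=48] avail[A=28 B=48 C=24 D=28 E=39] open={R1,R2,R4}
Step 6: commit R1 -> on_hand[A=35 B=48 C=24 D=28 E=46] avail[A=28 B=48 C=24 D=28 E=39] open={R2,R4}
Step 7: commit R2 -> on_hand[A=28 B=48 C=24 D=28 E=46] avail[A=28 B=48 C=24 D=28 E=39] open={R4}
Step 8: reserve R5 E 4 -> on_hand[A=28 B=48 C=24 D=28 E=46] avail[A=28 B=48 C=24 D=28 E=35] open={R4,R5}

Answer: A: 28
B: 48
C: 24
D: 28
E: 35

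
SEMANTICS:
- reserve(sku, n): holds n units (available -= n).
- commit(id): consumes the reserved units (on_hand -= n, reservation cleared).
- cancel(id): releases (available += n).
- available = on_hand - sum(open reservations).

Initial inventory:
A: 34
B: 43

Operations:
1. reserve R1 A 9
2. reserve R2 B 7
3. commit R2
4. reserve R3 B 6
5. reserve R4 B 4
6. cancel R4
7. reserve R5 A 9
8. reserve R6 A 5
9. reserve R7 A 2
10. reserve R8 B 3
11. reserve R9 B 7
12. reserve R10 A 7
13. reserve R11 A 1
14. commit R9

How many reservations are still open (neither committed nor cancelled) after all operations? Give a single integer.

Answer: 8

Derivation:
Step 1: reserve R1 A 9 -> on_hand[A=34 B=43] avail[A=25 B=43] open={R1}
Step 2: reserve R2 B 7 -> on_hand[A=34 B=43] avail[A=25 B=36] open={R1,R2}
Step 3: commit R2 -> on_hand[A=34 B=36] avail[A=25 B=36] open={R1}
Step 4: reserve R3 B 6 -> on_hand[A=34 B=36] avail[A=25 B=30] open={R1,R3}
Step 5: reserve R4 B 4 -> on_hand[A=34 B=36] avail[A=25 B=26] open={R1,R3,R4}
Step 6: cancel R4 -> on_hand[A=34 B=36] avail[A=25 B=30] open={R1,R3}
Step 7: reserve R5 A 9 -> on_hand[A=34 B=36] avail[A=16 B=30] open={R1,R3,R5}
Step 8: reserve R6 A 5 -> on_hand[A=34 B=36] avail[A=11 B=30] open={R1,R3,R5,R6}
Step 9: reserve R7 A 2 -> on_hand[A=34 B=36] avail[A=9 B=30] open={R1,R3,R5,R6,R7}
Step 10: reserve R8 B 3 -> on_hand[A=34 B=36] avail[A=9 B=27] open={R1,R3,R5,R6,R7,R8}
Step 11: reserve R9 B 7 -> on_hand[A=34 B=36] avail[A=9 B=20] open={R1,R3,R5,R6,R7,R8,R9}
Step 12: reserve R10 A 7 -> on_hand[A=34 B=36] avail[A=2 B=20] open={R1,R10,R3,R5,R6,R7,R8,R9}
Step 13: reserve R11 A 1 -> on_hand[A=34 B=36] avail[A=1 B=20] open={R1,R10,R11,R3,R5,R6,R7,R8,R9}
Step 14: commit R9 -> on_hand[A=34 B=29] avail[A=1 B=20] open={R1,R10,R11,R3,R5,R6,R7,R8}
Open reservations: ['R1', 'R10', 'R11', 'R3', 'R5', 'R6', 'R7', 'R8'] -> 8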